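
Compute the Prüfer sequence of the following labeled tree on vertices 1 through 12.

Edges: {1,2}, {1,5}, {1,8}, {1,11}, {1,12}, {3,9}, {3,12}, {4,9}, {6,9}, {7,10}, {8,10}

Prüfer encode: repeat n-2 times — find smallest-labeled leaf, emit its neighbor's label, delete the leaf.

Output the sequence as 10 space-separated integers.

Step 1: leaves = {2,4,5,6,7,11}. Remove smallest leaf 2, emit neighbor 1.
Step 2: leaves = {4,5,6,7,11}. Remove smallest leaf 4, emit neighbor 9.
Step 3: leaves = {5,6,7,11}. Remove smallest leaf 5, emit neighbor 1.
Step 4: leaves = {6,7,11}. Remove smallest leaf 6, emit neighbor 9.
Step 5: leaves = {7,9,11}. Remove smallest leaf 7, emit neighbor 10.
Step 6: leaves = {9,10,11}. Remove smallest leaf 9, emit neighbor 3.
Step 7: leaves = {3,10,11}. Remove smallest leaf 3, emit neighbor 12.
Step 8: leaves = {10,11,12}. Remove smallest leaf 10, emit neighbor 8.
Step 9: leaves = {8,11,12}. Remove smallest leaf 8, emit neighbor 1.
Step 10: leaves = {11,12}. Remove smallest leaf 11, emit neighbor 1.
Done: 2 vertices remain (1, 12). Sequence = [1 9 1 9 10 3 12 8 1 1]

Answer: 1 9 1 9 10 3 12 8 1 1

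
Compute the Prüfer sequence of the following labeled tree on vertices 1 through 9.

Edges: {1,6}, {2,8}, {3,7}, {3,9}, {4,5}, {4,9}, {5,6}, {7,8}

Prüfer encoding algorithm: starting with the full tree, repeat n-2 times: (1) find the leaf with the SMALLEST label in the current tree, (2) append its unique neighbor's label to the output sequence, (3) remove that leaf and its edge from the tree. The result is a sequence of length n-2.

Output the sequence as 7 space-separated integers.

Step 1: leaves = {1,2}. Remove smallest leaf 1, emit neighbor 6.
Step 2: leaves = {2,6}. Remove smallest leaf 2, emit neighbor 8.
Step 3: leaves = {6,8}. Remove smallest leaf 6, emit neighbor 5.
Step 4: leaves = {5,8}. Remove smallest leaf 5, emit neighbor 4.
Step 5: leaves = {4,8}. Remove smallest leaf 4, emit neighbor 9.
Step 6: leaves = {8,9}. Remove smallest leaf 8, emit neighbor 7.
Step 7: leaves = {7,9}. Remove smallest leaf 7, emit neighbor 3.
Done: 2 vertices remain (3, 9). Sequence = [6 8 5 4 9 7 3]

Answer: 6 8 5 4 9 7 3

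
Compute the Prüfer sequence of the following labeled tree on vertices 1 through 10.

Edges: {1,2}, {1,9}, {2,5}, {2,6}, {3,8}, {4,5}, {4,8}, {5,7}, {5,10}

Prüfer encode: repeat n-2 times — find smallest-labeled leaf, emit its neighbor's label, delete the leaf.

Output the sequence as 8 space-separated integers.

Answer: 8 2 5 4 5 1 2 5

Derivation:
Step 1: leaves = {3,6,7,9,10}. Remove smallest leaf 3, emit neighbor 8.
Step 2: leaves = {6,7,8,9,10}. Remove smallest leaf 6, emit neighbor 2.
Step 3: leaves = {7,8,9,10}. Remove smallest leaf 7, emit neighbor 5.
Step 4: leaves = {8,9,10}. Remove smallest leaf 8, emit neighbor 4.
Step 5: leaves = {4,9,10}. Remove smallest leaf 4, emit neighbor 5.
Step 6: leaves = {9,10}. Remove smallest leaf 9, emit neighbor 1.
Step 7: leaves = {1,10}. Remove smallest leaf 1, emit neighbor 2.
Step 8: leaves = {2,10}. Remove smallest leaf 2, emit neighbor 5.
Done: 2 vertices remain (5, 10). Sequence = [8 2 5 4 5 1 2 5]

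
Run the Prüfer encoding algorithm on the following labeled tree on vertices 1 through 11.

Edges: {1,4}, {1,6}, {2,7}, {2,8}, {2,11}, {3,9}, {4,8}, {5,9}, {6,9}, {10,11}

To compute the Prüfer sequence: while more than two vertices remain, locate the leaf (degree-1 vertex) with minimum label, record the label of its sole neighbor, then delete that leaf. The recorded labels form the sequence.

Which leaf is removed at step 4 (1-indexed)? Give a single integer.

Step 1: current leaves = {3,5,7,10}. Remove leaf 3 (neighbor: 9).
Step 2: current leaves = {5,7,10}. Remove leaf 5 (neighbor: 9).
Step 3: current leaves = {7,9,10}. Remove leaf 7 (neighbor: 2).
Step 4: current leaves = {9,10}. Remove leaf 9 (neighbor: 6).

Answer: 9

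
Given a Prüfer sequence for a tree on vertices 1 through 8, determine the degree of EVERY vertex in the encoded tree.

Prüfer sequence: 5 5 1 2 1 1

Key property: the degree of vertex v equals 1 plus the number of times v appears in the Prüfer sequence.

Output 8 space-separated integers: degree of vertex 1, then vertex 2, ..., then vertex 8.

p_1 = 5: count[5] becomes 1
p_2 = 5: count[5] becomes 2
p_3 = 1: count[1] becomes 1
p_4 = 2: count[2] becomes 1
p_5 = 1: count[1] becomes 2
p_6 = 1: count[1] becomes 3
Degrees (1 + count): deg[1]=1+3=4, deg[2]=1+1=2, deg[3]=1+0=1, deg[4]=1+0=1, deg[5]=1+2=3, deg[6]=1+0=1, deg[7]=1+0=1, deg[8]=1+0=1

Answer: 4 2 1 1 3 1 1 1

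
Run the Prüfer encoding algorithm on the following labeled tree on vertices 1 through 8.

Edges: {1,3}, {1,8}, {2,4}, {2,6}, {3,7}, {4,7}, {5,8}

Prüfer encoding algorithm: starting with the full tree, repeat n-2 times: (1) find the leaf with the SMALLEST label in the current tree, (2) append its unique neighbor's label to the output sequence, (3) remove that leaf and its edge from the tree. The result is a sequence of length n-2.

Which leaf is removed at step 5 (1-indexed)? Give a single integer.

Answer: 7

Derivation:
Step 1: current leaves = {5,6}. Remove leaf 5 (neighbor: 8).
Step 2: current leaves = {6,8}. Remove leaf 6 (neighbor: 2).
Step 3: current leaves = {2,8}. Remove leaf 2 (neighbor: 4).
Step 4: current leaves = {4,8}. Remove leaf 4 (neighbor: 7).
Step 5: current leaves = {7,8}. Remove leaf 7 (neighbor: 3).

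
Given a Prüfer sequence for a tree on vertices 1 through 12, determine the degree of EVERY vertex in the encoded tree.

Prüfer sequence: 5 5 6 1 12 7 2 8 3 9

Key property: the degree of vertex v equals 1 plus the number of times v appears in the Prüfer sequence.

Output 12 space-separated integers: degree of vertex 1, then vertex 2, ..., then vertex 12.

p_1 = 5: count[5] becomes 1
p_2 = 5: count[5] becomes 2
p_3 = 6: count[6] becomes 1
p_4 = 1: count[1] becomes 1
p_5 = 12: count[12] becomes 1
p_6 = 7: count[7] becomes 1
p_7 = 2: count[2] becomes 1
p_8 = 8: count[8] becomes 1
p_9 = 3: count[3] becomes 1
p_10 = 9: count[9] becomes 1
Degrees (1 + count): deg[1]=1+1=2, deg[2]=1+1=2, deg[3]=1+1=2, deg[4]=1+0=1, deg[5]=1+2=3, deg[6]=1+1=2, deg[7]=1+1=2, deg[8]=1+1=2, deg[9]=1+1=2, deg[10]=1+0=1, deg[11]=1+0=1, deg[12]=1+1=2

Answer: 2 2 2 1 3 2 2 2 2 1 1 2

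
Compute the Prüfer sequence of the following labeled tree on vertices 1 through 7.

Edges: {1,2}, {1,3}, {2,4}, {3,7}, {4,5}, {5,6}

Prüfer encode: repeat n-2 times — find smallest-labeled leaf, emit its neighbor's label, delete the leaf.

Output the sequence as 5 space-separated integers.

Answer: 5 4 2 1 3

Derivation:
Step 1: leaves = {6,7}. Remove smallest leaf 6, emit neighbor 5.
Step 2: leaves = {5,7}. Remove smallest leaf 5, emit neighbor 4.
Step 3: leaves = {4,7}. Remove smallest leaf 4, emit neighbor 2.
Step 4: leaves = {2,7}. Remove smallest leaf 2, emit neighbor 1.
Step 5: leaves = {1,7}. Remove smallest leaf 1, emit neighbor 3.
Done: 2 vertices remain (3, 7). Sequence = [5 4 2 1 3]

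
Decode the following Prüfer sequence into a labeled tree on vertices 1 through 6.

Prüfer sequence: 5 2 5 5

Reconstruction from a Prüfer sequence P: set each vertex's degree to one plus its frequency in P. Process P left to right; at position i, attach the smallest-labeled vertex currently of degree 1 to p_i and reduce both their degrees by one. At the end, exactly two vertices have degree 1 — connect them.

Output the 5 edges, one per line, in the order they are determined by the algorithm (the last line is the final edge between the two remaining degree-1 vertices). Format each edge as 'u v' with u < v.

Answer: 1 5
2 3
2 5
4 5
5 6

Derivation:
Initial degrees: {1:1, 2:2, 3:1, 4:1, 5:4, 6:1}
Step 1: smallest deg-1 vertex = 1, p_1 = 5. Add edge {1,5}. Now deg[1]=0, deg[5]=3.
Step 2: smallest deg-1 vertex = 3, p_2 = 2. Add edge {2,3}. Now deg[3]=0, deg[2]=1.
Step 3: smallest deg-1 vertex = 2, p_3 = 5. Add edge {2,5}. Now deg[2]=0, deg[5]=2.
Step 4: smallest deg-1 vertex = 4, p_4 = 5. Add edge {4,5}. Now deg[4]=0, deg[5]=1.
Final: two remaining deg-1 vertices are 5, 6. Add edge {5,6}.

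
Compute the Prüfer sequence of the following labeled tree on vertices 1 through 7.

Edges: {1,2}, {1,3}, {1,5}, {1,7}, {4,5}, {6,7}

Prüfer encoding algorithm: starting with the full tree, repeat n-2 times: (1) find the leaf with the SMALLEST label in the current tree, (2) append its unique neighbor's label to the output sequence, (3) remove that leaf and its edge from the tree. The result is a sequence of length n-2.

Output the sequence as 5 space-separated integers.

Step 1: leaves = {2,3,4,6}. Remove smallest leaf 2, emit neighbor 1.
Step 2: leaves = {3,4,6}. Remove smallest leaf 3, emit neighbor 1.
Step 3: leaves = {4,6}. Remove smallest leaf 4, emit neighbor 5.
Step 4: leaves = {5,6}. Remove smallest leaf 5, emit neighbor 1.
Step 5: leaves = {1,6}. Remove smallest leaf 1, emit neighbor 7.
Done: 2 vertices remain (6, 7). Sequence = [1 1 5 1 7]

Answer: 1 1 5 1 7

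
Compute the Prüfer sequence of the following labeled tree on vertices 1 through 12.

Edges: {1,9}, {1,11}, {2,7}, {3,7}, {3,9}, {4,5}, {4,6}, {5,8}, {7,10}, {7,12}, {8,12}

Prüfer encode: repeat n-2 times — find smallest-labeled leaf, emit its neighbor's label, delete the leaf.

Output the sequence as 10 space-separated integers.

Answer: 7 4 5 8 12 7 1 9 3 7

Derivation:
Step 1: leaves = {2,6,10,11}. Remove smallest leaf 2, emit neighbor 7.
Step 2: leaves = {6,10,11}. Remove smallest leaf 6, emit neighbor 4.
Step 3: leaves = {4,10,11}. Remove smallest leaf 4, emit neighbor 5.
Step 4: leaves = {5,10,11}. Remove smallest leaf 5, emit neighbor 8.
Step 5: leaves = {8,10,11}. Remove smallest leaf 8, emit neighbor 12.
Step 6: leaves = {10,11,12}. Remove smallest leaf 10, emit neighbor 7.
Step 7: leaves = {11,12}. Remove smallest leaf 11, emit neighbor 1.
Step 8: leaves = {1,12}. Remove smallest leaf 1, emit neighbor 9.
Step 9: leaves = {9,12}. Remove smallest leaf 9, emit neighbor 3.
Step 10: leaves = {3,12}. Remove smallest leaf 3, emit neighbor 7.
Done: 2 vertices remain (7, 12). Sequence = [7 4 5 8 12 7 1 9 3 7]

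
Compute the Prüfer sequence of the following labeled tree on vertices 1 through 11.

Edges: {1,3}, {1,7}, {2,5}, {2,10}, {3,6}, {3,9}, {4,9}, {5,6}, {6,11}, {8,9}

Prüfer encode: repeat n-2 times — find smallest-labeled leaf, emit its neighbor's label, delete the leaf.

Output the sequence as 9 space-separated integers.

Step 1: leaves = {4,7,8,10,11}. Remove smallest leaf 4, emit neighbor 9.
Step 2: leaves = {7,8,10,11}. Remove smallest leaf 7, emit neighbor 1.
Step 3: leaves = {1,8,10,11}. Remove smallest leaf 1, emit neighbor 3.
Step 4: leaves = {8,10,11}. Remove smallest leaf 8, emit neighbor 9.
Step 5: leaves = {9,10,11}. Remove smallest leaf 9, emit neighbor 3.
Step 6: leaves = {3,10,11}. Remove smallest leaf 3, emit neighbor 6.
Step 7: leaves = {10,11}. Remove smallest leaf 10, emit neighbor 2.
Step 8: leaves = {2,11}. Remove smallest leaf 2, emit neighbor 5.
Step 9: leaves = {5,11}. Remove smallest leaf 5, emit neighbor 6.
Done: 2 vertices remain (6, 11). Sequence = [9 1 3 9 3 6 2 5 6]

Answer: 9 1 3 9 3 6 2 5 6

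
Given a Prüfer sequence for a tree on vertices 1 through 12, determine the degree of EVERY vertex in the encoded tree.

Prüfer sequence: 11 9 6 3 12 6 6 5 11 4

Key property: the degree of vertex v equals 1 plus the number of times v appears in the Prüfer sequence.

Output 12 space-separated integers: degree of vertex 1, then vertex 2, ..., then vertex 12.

Answer: 1 1 2 2 2 4 1 1 2 1 3 2

Derivation:
p_1 = 11: count[11] becomes 1
p_2 = 9: count[9] becomes 1
p_3 = 6: count[6] becomes 1
p_4 = 3: count[3] becomes 1
p_5 = 12: count[12] becomes 1
p_6 = 6: count[6] becomes 2
p_7 = 6: count[6] becomes 3
p_8 = 5: count[5] becomes 1
p_9 = 11: count[11] becomes 2
p_10 = 4: count[4] becomes 1
Degrees (1 + count): deg[1]=1+0=1, deg[2]=1+0=1, deg[3]=1+1=2, deg[4]=1+1=2, deg[5]=1+1=2, deg[6]=1+3=4, deg[7]=1+0=1, deg[8]=1+0=1, deg[9]=1+1=2, deg[10]=1+0=1, deg[11]=1+2=3, deg[12]=1+1=2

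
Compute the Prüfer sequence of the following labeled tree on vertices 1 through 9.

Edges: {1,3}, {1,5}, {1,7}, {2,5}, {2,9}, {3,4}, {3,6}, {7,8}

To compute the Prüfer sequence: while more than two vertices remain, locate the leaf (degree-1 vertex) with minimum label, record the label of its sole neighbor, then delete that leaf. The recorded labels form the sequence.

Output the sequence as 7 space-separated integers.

Answer: 3 3 1 7 1 5 2

Derivation:
Step 1: leaves = {4,6,8,9}. Remove smallest leaf 4, emit neighbor 3.
Step 2: leaves = {6,8,9}. Remove smallest leaf 6, emit neighbor 3.
Step 3: leaves = {3,8,9}. Remove smallest leaf 3, emit neighbor 1.
Step 4: leaves = {8,9}. Remove smallest leaf 8, emit neighbor 7.
Step 5: leaves = {7,9}. Remove smallest leaf 7, emit neighbor 1.
Step 6: leaves = {1,9}. Remove smallest leaf 1, emit neighbor 5.
Step 7: leaves = {5,9}. Remove smallest leaf 5, emit neighbor 2.
Done: 2 vertices remain (2, 9). Sequence = [3 3 1 7 1 5 2]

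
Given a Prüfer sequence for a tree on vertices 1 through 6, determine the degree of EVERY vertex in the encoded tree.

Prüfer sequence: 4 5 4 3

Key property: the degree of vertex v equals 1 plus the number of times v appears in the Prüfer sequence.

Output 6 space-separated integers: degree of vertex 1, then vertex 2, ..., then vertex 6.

p_1 = 4: count[4] becomes 1
p_2 = 5: count[5] becomes 1
p_3 = 4: count[4] becomes 2
p_4 = 3: count[3] becomes 1
Degrees (1 + count): deg[1]=1+0=1, deg[2]=1+0=1, deg[3]=1+1=2, deg[4]=1+2=3, deg[5]=1+1=2, deg[6]=1+0=1

Answer: 1 1 2 3 2 1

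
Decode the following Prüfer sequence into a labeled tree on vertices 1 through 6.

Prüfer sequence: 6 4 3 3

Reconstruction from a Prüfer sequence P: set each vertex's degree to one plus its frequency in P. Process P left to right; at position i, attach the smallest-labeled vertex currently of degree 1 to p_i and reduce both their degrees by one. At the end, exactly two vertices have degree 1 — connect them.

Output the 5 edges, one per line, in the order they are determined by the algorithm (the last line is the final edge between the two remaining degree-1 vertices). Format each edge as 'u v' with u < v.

Answer: 1 6
2 4
3 4
3 5
3 6

Derivation:
Initial degrees: {1:1, 2:1, 3:3, 4:2, 5:1, 6:2}
Step 1: smallest deg-1 vertex = 1, p_1 = 6. Add edge {1,6}. Now deg[1]=0, deg[6]=1.
Step 2: smallest deg-1 vertex = 2, p_2 = 4. Add edge {2,4}. Now deg[2]=0, deg[4]=1.
Step 3: smallest deg-1 vertex = 4, p_3 = 3. Add edge {3,4}. Now deg[4]=0, deg[3]=2.
Step 4: smallest deg-1 vertex = 5, p_4 = 3. Add edge {3,5}. Now deg[5]=0, deg[3]=1.
Final: two remaining deg-1 vertices are 3, 6. Add edge {3,6}.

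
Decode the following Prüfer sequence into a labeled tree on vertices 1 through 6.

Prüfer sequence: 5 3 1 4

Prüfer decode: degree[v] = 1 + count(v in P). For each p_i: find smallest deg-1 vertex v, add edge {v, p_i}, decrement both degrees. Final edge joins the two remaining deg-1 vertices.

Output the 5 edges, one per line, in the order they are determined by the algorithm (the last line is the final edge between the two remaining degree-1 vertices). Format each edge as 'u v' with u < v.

Answer: 2 5
3 5
1 3
1 4
4 6

Derivation:
Initial degrees: {1:2, 2:1, 3:2, 4:2, 5:2, 6:1}
Step 1: smallest deg-1 vertex = 2, p_1 = 5. Add edge {2,5}. Now deg[2]=0, deg[5]=1.
Step 2: smallest deg-1 vertex = 5, p_2 = 3. Add edge {3,5}. Now deg[5]=0, deg[3]=1.
Step 3: smallest deg-1 vertex = 3, p_3 = 1. Add edge {1,3}. Now deg[3]=0, deg[1]=1.
Step 4: smallest deg-1 vertex = 1, p_4 = 4. Add edge {1,4}. Now deg[1]=0, deg[4]=1.
Final: two remaining deg-1 vertices are 4, 6. Add edge {4,6}.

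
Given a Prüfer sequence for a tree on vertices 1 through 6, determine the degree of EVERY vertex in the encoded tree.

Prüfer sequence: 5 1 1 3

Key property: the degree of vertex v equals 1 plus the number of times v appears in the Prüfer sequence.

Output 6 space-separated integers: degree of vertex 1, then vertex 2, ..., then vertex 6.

Answer: 3 1 2 1 2 1

Derivation:
p_1 = 5: count[5] becomes 1
p_2 = 1: count[1] becomes 1
p_3 = 1: count[1] becomes 2
p_4 = 3: count[3] becomes 1
Degrees (1 + count): deg[1]=1+2=3, deg[2]=1+0=1, deg[3]=1+1=2, deg[4]=1+0=1, deg[5]=1+1=2, deg[6]=1+0=1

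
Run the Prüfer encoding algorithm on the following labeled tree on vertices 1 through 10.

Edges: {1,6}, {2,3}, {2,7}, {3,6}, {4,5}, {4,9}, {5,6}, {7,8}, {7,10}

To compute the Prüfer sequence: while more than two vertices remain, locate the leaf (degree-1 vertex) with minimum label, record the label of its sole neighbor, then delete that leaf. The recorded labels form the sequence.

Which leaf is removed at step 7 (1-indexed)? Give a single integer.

Step 1: current leaves = {1,8,9,10}. Remove leaf 1 (neighbor: 6).
Step 2: current leaves = {8,9,10}. Remove leaf 8 (neighbor: 7).
Step 3: current leaves = {9,10}. Remove leaf 9 (neighbor: 4).
Step 4: current leaves = {4,10}. Remove leaf 4 (neighbor: 5).
Step 5: current leaves = {5,10}. Remove leaf 5 (neighbor: 6).
Step 6: current leaves = {6,10}. Remove leaf 6 (neighbor: 3).
Step 7: current leaves = {3,10}. Remove leaf 3 (neighbor: 2).

Answer: 3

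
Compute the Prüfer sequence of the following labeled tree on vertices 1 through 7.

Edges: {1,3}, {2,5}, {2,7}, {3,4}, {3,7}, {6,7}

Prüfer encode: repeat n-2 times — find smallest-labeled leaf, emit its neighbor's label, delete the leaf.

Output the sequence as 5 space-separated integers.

Answer: 3 3 7 2 7

Derivation:
Step 1: leaves = {1,4,5,6}. Remove smallest leaf 1, emit neighbor 3.
Step 2: leaves = {4,5,6}. Remove smallest leaf 4, emit neighbor 3.
Step 3: leaves = {3,5,6}. Remove smallest leaf 3, emit neighbor 7.
Step 4: leaves = {5,6}. Remove smallest leaf 5, emit neighbor 2.
Step 5: leaves = {2,6}. Remove smallest leaf 2, emit neighbor 7.
Done: 2 vertices remain (6, 7). Sequence = [3 3 7 2 7]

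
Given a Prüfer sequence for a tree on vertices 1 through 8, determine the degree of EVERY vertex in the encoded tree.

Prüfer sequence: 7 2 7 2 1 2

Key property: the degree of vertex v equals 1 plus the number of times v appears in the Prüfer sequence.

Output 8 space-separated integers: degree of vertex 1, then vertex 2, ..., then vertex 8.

p_1 = 7: count[7] becomes 1
p_2 = 2: count[2] becomes 1
p_3 = 7: count[7] becomes 2
p_4 = 2: count[2] becomes 2
p_5 = 1: count[1] becomes 1
p_6 = 2: count[2] becomes 3
Degrees (1 + count): deg[1]=1+1=2, deg[2]=1+3=4, deg[3]=1+0=1, deg[4]=1+0=1, deg[5]=1+0=1, deg[6]=1+0=1, deg[7]=1+2=3, deg[8]=1+0=1

Answer: 2 4 1 1 1 1 3 1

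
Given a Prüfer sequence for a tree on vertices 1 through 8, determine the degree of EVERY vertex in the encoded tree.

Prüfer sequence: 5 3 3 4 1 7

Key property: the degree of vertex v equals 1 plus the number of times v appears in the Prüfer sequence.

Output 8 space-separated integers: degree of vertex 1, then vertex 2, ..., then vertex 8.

Answer: 2 1 3 2 2 1 2 1

Derivation:
p_1 = 5: count[5] becomes 1
p_2 = 3: count[3] becomes 1
p_3 = 3: count[3] becomes 2
p_4 = 4: count[4] becomes 1
p_5 = 1: count[1] becomes 1
p_6 = 7: count[7] becomes 1
Degrees (1 + count): deg[1]=1+1=2, deg[2]=1+0=1, deg[3]=1+2=3, deg[4]=1+1=2, deg[5]=1+1=2, deg[6]=1+0=1, deg[7]=1+1=2, deg[8]=1+0=1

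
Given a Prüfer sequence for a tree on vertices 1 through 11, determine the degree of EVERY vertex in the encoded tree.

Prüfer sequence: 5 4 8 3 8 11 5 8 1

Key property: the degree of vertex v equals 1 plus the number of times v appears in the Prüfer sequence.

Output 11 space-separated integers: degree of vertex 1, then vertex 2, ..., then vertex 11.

Answer: 2 1 2 2 3 1 1 4 1 1 2

Derivation:
p_1 = 5: count[5] becomes 1
p_2 = 4: count[4] becomes 1
p_3 = 8: count[8] becomes 1
p_4 = 3: count[3] becomes 1
p_5 = 8: count[8] becomes 2
p_6 = 11: count[11] becomes 1
p_7 = 5: count[5] becomes 2
p_8 = 8: count[8] becomes 3
p_9 = 1: count[1] becomes 1
Degrees (1 + count): deg[1]=1+1=2, deg[2]=1+0=1, deg[3]=1+1=2, deg[4]=1+1=2, deg[5]=1+2=3, deg[6]=1+0=1, deg[7]=1+0=1, deg[8]=1+3=4, deg[9]=1+0=1, deg[10]=1+0=1, deg[11]=1+1=2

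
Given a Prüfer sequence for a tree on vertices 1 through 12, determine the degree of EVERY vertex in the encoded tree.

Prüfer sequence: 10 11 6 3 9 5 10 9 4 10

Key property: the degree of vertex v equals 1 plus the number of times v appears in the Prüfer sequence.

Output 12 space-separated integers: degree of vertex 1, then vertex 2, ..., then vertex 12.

Answer: 1 1 2 2 2 2 1 1 3 4 2 1

Derivation:
p_1 = 10: count[10] becomes 1
p_2 = 11: count[11] becomes 1
p_3 = 6: count[6] becomes 1
p_4 = 3: count[3] becomes 1
p_5 = 9: count[9] becomes 1
p_6 = 5: count[5] becomes 1
p_7 = 10: count[10] becomes 2
p_8 = 9: count[9] becomes 2
p_9 = 4: count[4] becomes 1
p_10 = 10: count[10] becomes 3
Degrees (1 + count): deg[1]=1+0=1, deg[2]=1+0=1, deg[3]=1+1=2, deg[4]=1+1=2, deg[5]=1+1=2, deg[6]=1+1=2, deg[7]=1+0=1, deg[8]=1+0=1, deg[9]=1+2=3, deg[10]=1+3=4, deg[11]=1+1=2, deg[12]=1+0=1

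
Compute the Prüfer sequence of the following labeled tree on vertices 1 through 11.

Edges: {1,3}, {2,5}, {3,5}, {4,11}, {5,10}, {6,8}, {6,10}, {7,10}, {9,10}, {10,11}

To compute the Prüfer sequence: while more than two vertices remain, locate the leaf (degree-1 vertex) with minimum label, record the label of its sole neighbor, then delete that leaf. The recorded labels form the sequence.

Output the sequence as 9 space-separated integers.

Step 1: leaves = {1,2,4,7,8,9}. Remove smallest leaf 1, emit neighbor 3.
Step 2: leaves = {2,3,4,7,8,9}. Remove smallest leaf 2, emit neighbor 5.
Step 3: leaves = {3,4,7,8,9}. Remove smallest leaf 3, emit neighbor 5.
Step 4: leaves = {4,5,7,8,9}. Remove smallest leaf 4, emit neighbor 11.
Step 5: leaves = {5,7,8,9,11}. Remove smallest leaf 5, emit neighbor 10.
Step 6: leaves = {7,8,9,11}. Remove smallest leaf 7, emit neighbor 10.
Step 7: leaves = {8,9,11}. Remove smallest leaf 8, emit neighbor 6.
Step 8: leaves = {6,9,11}. Remove smallest leaf 6, emit neighbor 10.
Step 9: leaves = {9,11}. Remove smallest leaf 9, emit neighbor 10.
Done: 2 vertices remain (10, 11). Sequence = [3 5 5 11 10 10 6 10 10]

Answer: 3 5 5 11 10 10 6 10 10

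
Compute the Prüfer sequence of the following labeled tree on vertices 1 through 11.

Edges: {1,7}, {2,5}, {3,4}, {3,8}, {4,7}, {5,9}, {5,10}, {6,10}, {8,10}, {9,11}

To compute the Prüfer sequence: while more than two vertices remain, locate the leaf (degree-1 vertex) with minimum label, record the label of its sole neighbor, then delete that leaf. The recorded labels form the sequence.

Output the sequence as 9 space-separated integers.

Step 1: leaves = {1,2,6,11}. Remove smallest leaf 1, emit neighbor 7.
Step 2: leaves = {2,6,7,11}. Remove smallest leaf 2, emit neighbor 5.
Step 3: leaves = {6,7,11}. Remove smallest leaf 6, emit neighbor 10.
Step 4: leaves = {7,11}. Remove smallest leaf 7, emit neighbor 4.
Step 5: leaves = {4,11}. Remove smallest leaf 4, emit neighbor 3.
Step 6: leaves = {3,11}. Remove smallest leaf 3, emit neighbor 8.
Step 7: leaves = {8,11}. Remove smallest leaf 8, emit neighbor 10.
Step 8: leaves = {10,11}. Remove smallest leaf 10, emit neighbor 5.
Step 9: leaves = {5,11}. Remove smallest leaf 5, emit neighbor 9.
Done: 2 vertices remain (9, 11). Sequence = [7 5 10 4 3 8 10 5 9]

Answer: 7 5 10 4 3 8 10 5 9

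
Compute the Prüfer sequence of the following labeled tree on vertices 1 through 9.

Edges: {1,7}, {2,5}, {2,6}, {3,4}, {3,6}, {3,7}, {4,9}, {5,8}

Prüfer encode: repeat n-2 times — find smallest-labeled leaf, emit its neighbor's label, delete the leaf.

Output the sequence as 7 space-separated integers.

Step 1: leaves = {1,8,9}. Remove smallest leaf 1, emit neighbor 7.
Step 2: leaves = {7,8,9}. Remove smallest leaf 7, emit neighbor 3.
Step 3: leaves = {8,9}. Remove smallest leaf 8, emit neighbor 5.
Step 4: leaves = {5,9}. Remove smallest leaf 5, emit neighbor 2.
Step 5: leaves = {2,9}. Remove smallest leaf 2, emit neighbor 6.
Step 6: leaves = {6,9}. Remove smallest leaf 6, emit neighbor 3.
Step 7: leaves = {3,9}. Remove smallest leaf 3, emit neighbor 4.
Done: 2 vertices remain (4, 9). Sequence = [7 3 5 2 6 3 4]

Answer: 7 3 5 2 6 3 4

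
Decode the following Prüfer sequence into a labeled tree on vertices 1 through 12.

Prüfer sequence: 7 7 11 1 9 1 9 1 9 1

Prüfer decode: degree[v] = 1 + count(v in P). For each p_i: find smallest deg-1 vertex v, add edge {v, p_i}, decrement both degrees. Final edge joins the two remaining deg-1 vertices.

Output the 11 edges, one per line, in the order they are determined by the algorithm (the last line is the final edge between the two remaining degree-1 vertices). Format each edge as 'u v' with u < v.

Initial degrees: {1:5, 2:1, 3:1, 4:1, 5:1, 6:1, 7:3, 8:1, 9:4, 10:1, 11:2, 12:1}
Step 1: smallest deg-1 vertex = 2, p_1 = 7. Add edge {2,7}. Now deg[2]=0, deg[7]=2.
Step 2: smallest deg-1 vertex = 3, p_2 = 7. Add edge {3,7}. Now deg[3]=0, deg[7]=1.
Step 3: smallest deg-1 vertex = 4, p_3 = 11. Add edge {4,11}. Now deg[4]=0, deg[11]=1.
Step 4: smallest deg-1 vertex = 5, p_4 = 1. Add edge {1,5}. Now deg[5]=0, deg[1]=4.
Step 5: smallest deg-1 vertex = 6, p_5 = 9. Add edge {6,9}. Now deg[6]=0, deg[9]=3.
Step 6: smallest deg-1 vertex = 7, p_6 = 1. Add edge {1,7}. Now deg[7]=0, deg[1]=3.
Step 7: smallest deg-1 vertex = 8, p_7 = 9. Add edge {8,9}. Now deg[8]=0, deg[9]=2.
Step 8: smallest deg-1 vertex = 10, p_8 = 1. Add edge {1,10}. Now deg[10]=0, deg[1]=2.
Step 9: smallest deg-1 vertex = 11, p_9 = 9. Add edge {9,11}. Now deg[11]=0, deg[9]=1.
Step 10: smallest deg-1 vertex = 9, p_10 = 1. Add edge {1,9}. Now deg[9]=0, deg[1]=1.
Final: two remaining deg-1 vertices are 1, 12. Add edge {1,12}.

Answer: 2 7
3 7
4 11
1 5
6 9
1 7
8 9
1 10
9 11
1 9
1 12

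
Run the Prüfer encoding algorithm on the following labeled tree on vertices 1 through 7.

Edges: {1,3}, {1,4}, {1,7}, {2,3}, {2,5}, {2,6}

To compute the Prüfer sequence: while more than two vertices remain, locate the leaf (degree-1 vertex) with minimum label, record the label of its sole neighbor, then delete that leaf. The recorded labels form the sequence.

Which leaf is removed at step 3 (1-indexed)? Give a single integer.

Answer: 6

Derivation:
Step 1: current leaves = {4,5,6,7}. Remove leaf 4 (neighbor: 1).
Step 2: current leaves = {5,6,7}. Remove leaf 5 (neighbor: 2).
Step 3: current leaves = {6,7}. Remove leaf 6 (neighbor: 2).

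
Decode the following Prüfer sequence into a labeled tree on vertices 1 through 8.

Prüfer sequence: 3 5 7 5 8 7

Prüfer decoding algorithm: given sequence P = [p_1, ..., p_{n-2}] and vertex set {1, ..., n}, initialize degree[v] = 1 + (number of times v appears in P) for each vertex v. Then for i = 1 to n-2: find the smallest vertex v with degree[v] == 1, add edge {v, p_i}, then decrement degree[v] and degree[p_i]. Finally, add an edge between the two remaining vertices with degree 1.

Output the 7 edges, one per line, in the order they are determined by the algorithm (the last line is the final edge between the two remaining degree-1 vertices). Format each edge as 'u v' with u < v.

Answer: 1 3
2 5
3 7
4 5
5 8
6 7
7 8

Derivation:
Initial degrees: {1:1, 2:1, 3:2, 4:1, 5:3, 6:1, 7:3, 8:2}
Step 1: smallest deg-1 vertex = 1, p_1 = 3. Add edge {1,3}. Now deg[1]=0, deg[3]=1.
Step 2: smallest deg-1 vertex = 2, p_2 = 5. Add edge {2,5}. Now deg[2]=0, deg[5]=2.
Step 3: smallest deg-1 vertex = 3, p_3 = 7. Add edge {3,7}. Now deg[3]=0, deg[7]=2.
Step 4: smallest deg-1 vertex = 4, p_4 = 5. Add edge {4,5}. Now deg[4]=0, deg[5]=1.
Step 5: smallest deg-1 vertex = 5, p_5 = 8. Add edge {5,8}. Now deg[5]=0, deg[8]=1.
Step 6: smallest deg-1 vertex = 6, p_6 = 7. Add edge {6,7}. Now deg[6]=0, deg[7]=1.
Final: two remaining deg-1 vertices are 7, 8. Add edge {7,8}.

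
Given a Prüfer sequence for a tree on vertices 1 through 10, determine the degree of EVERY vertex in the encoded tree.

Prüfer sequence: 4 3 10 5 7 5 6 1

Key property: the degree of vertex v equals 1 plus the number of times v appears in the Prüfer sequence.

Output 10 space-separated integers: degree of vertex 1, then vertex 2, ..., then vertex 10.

p_1 = 4: count[4] becomes 1
p_2 = 3: count[3] becomes 1
p_3 = 10: count[10] becomes 1
p_4 = 5: count[5] becomes 1
p_5 = 7: count[7] becomes 1
p_6 = 5: count[5] becomes 2
p_7 = 6: count[6] becomes 1
p_8 = 1: count[1] becomes 1
Degrees (1 + count): deg[1]=1+1=2, deg[2]=1+0=1, deg[3]=1+1=2, deg[4]=1+1=2, deg[5]=1+2=3, deg[6]=1+1=2, deg[7]=1+1=2, deg[8]=1+0=1, deg[9]=1+0=1, deg[10]=1+1=2

Answer: 2 1 2 2 3 2 2 1 1 2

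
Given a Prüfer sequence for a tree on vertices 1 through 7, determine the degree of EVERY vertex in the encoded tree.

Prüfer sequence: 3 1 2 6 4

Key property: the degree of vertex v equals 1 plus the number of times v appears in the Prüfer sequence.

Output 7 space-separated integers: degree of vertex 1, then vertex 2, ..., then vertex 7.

p_1 = 3: count[3] becomes 1
p_2 = 1: count[1] becomes 1
p_3 = 2: count[2] becomes 1
p_4 = 6: count[6] becomes 1
p_5 = 4: count[4] becomes 1
Degrees (1 + count): deg[1]=1+1=2, deg[2]=1+1=2, deg[3]=1+1=2, deg[4]=1+1=2, deg[5]=1+0=1, deg[6]=1+1=2, deg[7]=1+0=1

Answer: 2 2 2 2 1 2 1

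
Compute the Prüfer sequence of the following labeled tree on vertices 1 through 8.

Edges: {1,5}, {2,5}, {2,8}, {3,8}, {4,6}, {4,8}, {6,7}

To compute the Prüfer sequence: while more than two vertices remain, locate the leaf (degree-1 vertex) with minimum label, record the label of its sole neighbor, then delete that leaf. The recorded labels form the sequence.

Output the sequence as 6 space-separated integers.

Answer: 5 8 2 8 6 4

Derivation:
Step 1: leaves = {1,3,7}. Remove smallest leaf 1, emit neighbor 5.
Step 2: leaves = {3,5,7}. Remove smallest leaf 3, emit neighbor 8.
Step 3: leaves = {5,7}. Remove smallest leaf 5, emit neighbor 2.
Step 4: leaves = {2,7}. Remove smallest leaf 2, emit neighbor 8.
Step 5: leaves = {7,8}. Remove smallest leaf 7, emit neighbor 6.
Step 6: leaves = {6,8}. Remove smallest leaf 6, emit neighbor 4.
Done: 2 vertices remain (4, 8). Sequence = [5 8 2 8 6 4]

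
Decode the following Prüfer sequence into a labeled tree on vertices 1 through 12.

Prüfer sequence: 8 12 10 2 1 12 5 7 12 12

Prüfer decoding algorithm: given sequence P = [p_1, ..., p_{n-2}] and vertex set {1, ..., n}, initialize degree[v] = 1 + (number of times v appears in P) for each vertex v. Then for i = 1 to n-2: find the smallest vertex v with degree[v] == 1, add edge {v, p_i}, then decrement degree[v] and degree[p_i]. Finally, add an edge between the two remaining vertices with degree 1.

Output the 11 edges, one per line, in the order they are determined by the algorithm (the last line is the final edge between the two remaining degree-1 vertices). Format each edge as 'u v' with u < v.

Initial degrees: {1:2, 2:2, 3:1, 4:1, 5:2, 6:1, 7:2, 8:2, 9:1, 10:2, 11:1, 12:5}
Step 1: smallest deg-1 vertex = 3, p_1 = 8. Add edge {3,8}. Now deg[3]=0, deg[8]=1.
Step 2: smallest deg-1 vertex = 4, p_2 = 12. Add edge {4,12}. Now deg[4]=0, deg[12]=4.
Step 3: smallest deg-1 vertex = 6, p_3 = 10. Add edge {6,10}. Now deg[6]=0, deg[10]=1.
Step 4: smallest deg-1 vertex = 8, p_4 = 2. Add edge {2,8}. Now deg[8]=0, deg[2]=1.
Step 5: smallest deg-1 vertex = 2, p_5 = 1. Add edge {1,2}. Now deg[2]=0, deg[1]=1.
Step 6: smallest deg-1 vertex = 1, p_6 = 12. Add edge {1,12}. Now deg[1]=0, deg[12]=3.
Step 7: smallest deg-1 vertex = 9, p_7 = 5. Add edge {5,9}. Now deg[9]=0, deg[5]=1.
Step 8: smallest deg-1 vertex = 5, p_8 = 7. Add edge {5,7}. Now deg[5]=0, deg[7]=1.
Step 9: smallest deg-1 vertex = 7, p_9 = 12. Add edge {7,12}. Now deg[7]=0, deg[12]=2.
Step 10: smallest deg-1 vertex = 10, p_10 = 12. Add edge {10,12}. Now deg[10]=0, deg[12]=1.
Final: two remaining deg-1 vertices are 11, 12. Add edge {11,12}.

Answer: 3 8
4 12
6 10
2 8
1 2
1 12
5 9
5 7
7 12
10 12
11 12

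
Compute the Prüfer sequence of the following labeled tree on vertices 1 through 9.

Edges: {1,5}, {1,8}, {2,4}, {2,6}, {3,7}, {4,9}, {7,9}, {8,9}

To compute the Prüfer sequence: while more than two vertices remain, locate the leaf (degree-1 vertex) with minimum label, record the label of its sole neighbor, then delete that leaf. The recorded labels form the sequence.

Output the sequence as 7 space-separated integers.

Answer: 7 1 8 2 4 9 9

Derivation:
Step 1: leaves = {3,5,6}. Remove smallest leaf 3, emit neighbor 7.
Step 2: leaves = {5,6,7}. Remove smallest leaf 5, emit neighbor 1.
Step 3: leaves = {1,6,7}. Remove smallest leaf 1, emit neighbor 8.
Step 4: leaves = {6,7,8}. Remove smallest leaf 6, emit neighbor 2.
Step 5: leaves = {2,7,8}. Remove smallest leaf 2, emit neighbor 4.
Step 6: leaves = {4,7,8}. Remove smallest leaf 4, emit neighbor 9.
Step 7: leaves = {7,8}. Remove smallest leaf 7, emit neighbor 9.
Done: 2 vertices remain (8, 9). Sequence = [7 1 8 2 4 9 9]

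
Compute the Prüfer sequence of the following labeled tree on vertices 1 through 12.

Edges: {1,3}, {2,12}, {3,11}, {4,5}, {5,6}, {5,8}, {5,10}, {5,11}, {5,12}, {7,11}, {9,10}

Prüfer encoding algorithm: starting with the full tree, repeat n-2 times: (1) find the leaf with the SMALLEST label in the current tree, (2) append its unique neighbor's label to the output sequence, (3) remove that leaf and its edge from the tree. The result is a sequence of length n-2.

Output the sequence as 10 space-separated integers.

Step 1: leaves = {1,2,4,6,7,8,9}. Remove smallest leaf 1, emit neighbor 3.
Step 2: leaves = {2,3,4,6,7,8,9}. Remove smallest leaf 2, emit neighbor 12.
Step 3: leaves = {3,4,6,7,8,9,12}. Remove smallest leaf 3, emit neighbor 11.
Step 4: leaves = {4,6,7,8,9,12}. Remove smallest leaf 4, emit neighbor 5.
Step 5: leaves = {6,7,8,9,12}. Remove smallest leaf 6, emit neighbor 5.
Step 6: leaves = {7,8,9,12}. Remove smallest leaf 7, emit neighbor 11.
Step 7: leaves = {8,9,11,12}. Remove smallest leaf 8, emit neighbor 5.
Step 8: leaves = {9,11,12}. Remove smallest leaf 9, emit neighbor 10.
Step 9: leaves = {10,11,12}. Remove smallest leaf 10, emit neighbor 5.
Step 10: leaves = {11,12}. Remove smallest leaf 11, emit neighbor 5.
Done: 2 vertices remain (5, 12). Sequence = [3 12 11 5 5 11 5 10 5 5]

Answer: 3 12 11 5 5 11 5 10 5 5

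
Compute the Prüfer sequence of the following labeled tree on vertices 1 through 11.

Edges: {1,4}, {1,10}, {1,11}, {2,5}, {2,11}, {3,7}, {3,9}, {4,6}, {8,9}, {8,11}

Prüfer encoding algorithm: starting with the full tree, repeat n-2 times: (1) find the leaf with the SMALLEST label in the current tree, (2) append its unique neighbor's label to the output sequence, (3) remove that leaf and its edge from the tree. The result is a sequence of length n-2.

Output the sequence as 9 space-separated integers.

Answer: 2 11 4 1 3 9 8 11 1

Derivation:
Step 1: leaves = {5,6,7,10}. Remove smallest leaf 5, emit neighbor 2.
Step 2: leaves = {2,6,7,10}. Remove smallest leaf 2, emit neighbor 11.
Step 3: leaves = {6,7,10}. Remove smallest leaf 6, emit neighbor 4.
Step 4: leaves = {4,7,10}. Remove smallest leaf 4, emit neighbor 1.
Step 5: leaves = {7,10}. Remove smallest leaf 7, emit neighbor 3.
Step 6: leaves = {3,10}. Remove smallest leaf 3, emit neighbor 9.
Step 7: leaves = {9,10}. Remove smallest leaf 9, emit neighbor 8.
Step 8: leaves = {8,10}. Remove smallest leaf 8, emit neighbor 11.
Step 9: leaves = {10,11}. Remove smallest leaf 10, emit neighbor 1.
Done: 2 vertices remain (1, 11). Sequence = [2 11 4 1 3 9 8 11 1]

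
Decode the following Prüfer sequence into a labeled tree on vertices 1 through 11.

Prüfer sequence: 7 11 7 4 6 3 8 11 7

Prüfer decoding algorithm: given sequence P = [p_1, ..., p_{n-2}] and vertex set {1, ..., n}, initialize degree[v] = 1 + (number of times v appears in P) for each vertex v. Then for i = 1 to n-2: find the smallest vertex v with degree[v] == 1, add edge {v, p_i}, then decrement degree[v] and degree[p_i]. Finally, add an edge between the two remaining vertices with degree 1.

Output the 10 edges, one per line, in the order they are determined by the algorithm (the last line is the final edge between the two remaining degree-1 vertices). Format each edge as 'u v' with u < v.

Answer: 1 7
2 11
5 7
4 9
4 6
3 6
3 8
8 11
7 10
7 11

Derivation:
Initial degrees: {1:1, 2:1, 3:2, 4:2, 5:1, 6:2, 7:4, 8:2, 9:1, 10:1, 11:3}
Step 1: smallest deg-1 vertex = 1, p_1 = 7. Add edge {1,7}. Now deg[1]=0, deg[7]=3.
Step 2: smallest deg-1 vertex = 2, p_2 = 11. Add edge {2,11}. Now deg[2]=0, deg[11]=2.
Step 3: smallest deg-1 vertex = 5, p_3 = 7. Add edge {5,7}. Now deg[5]=0, deg[7]=2.
Step 4: smallest deg-1 vertex = 9, p_4 = 4. Add edge {4,9}. Now deg[9]=0, deg[4]=1.
Step 5: smallest deg-1 vertex = 4, p_5 = 6. Add edge {4,6}. Now deg[4]=0, deg[6]=1.
Step 6: smallest deg-1 vertex = 6, p_6 = 3. Add edge {3,6}. Now deg[6]=0, deg[3]=1.
Step 7: smallest deg-1 vertex = 3, p_7 = 8. Add edge {3,8}. Now deg[3]=0, deg[8]=1.
Step 8: smallest deg-1 vertex = 8, p_8 = 11. Add edge {8,11}. Now deg[8]=0, deg[11]=1.
Step 9: smallest deg-1 vertex = 10, p_9 = 7. Add edge {7,10}. Now deg[10]=0, deg[7]=1.
Final: two remaining deg-1 vertices are 7, 11. Add edge {7,11}.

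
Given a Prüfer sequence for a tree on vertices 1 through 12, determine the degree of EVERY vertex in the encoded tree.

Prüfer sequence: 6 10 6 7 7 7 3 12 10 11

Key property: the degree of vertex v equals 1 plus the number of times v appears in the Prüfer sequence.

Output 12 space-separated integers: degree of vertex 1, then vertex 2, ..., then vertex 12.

Answer: 1 1 2 1 1 3 4 1 1 3 2 2

Derivation:
p_1 = 6: count[6] becomes 1
p_2 = 10: count[10] becomes 1
p_3 = 6: count[6] becomes 2
p_4 = 7: count[7] becomes 1
p_5 = 7: count[7] becomes 2
p_6 = 7: count[7] becomes 3
p_7 = 3: count[3] becomes 1
p_8 = 12: count[12] becomes 1
p_9 = 10: count[10] becomes 2
p_10 = 11: count[11] becomes 1
Degrees (1 + count): deg[1]=1+0=1, deg[2]=1+0=1, deg[3]=1+1=2, deg[4]=1+0=1, deg[5]=1+0=1, deg[6]=1+2=3, deg[7]=1+3=4, deg[8]=1+0=1, deg[9]=1+0=1, deg[10]=1+2=3, deg[11]=1+1=2, deg[12]=1+1=2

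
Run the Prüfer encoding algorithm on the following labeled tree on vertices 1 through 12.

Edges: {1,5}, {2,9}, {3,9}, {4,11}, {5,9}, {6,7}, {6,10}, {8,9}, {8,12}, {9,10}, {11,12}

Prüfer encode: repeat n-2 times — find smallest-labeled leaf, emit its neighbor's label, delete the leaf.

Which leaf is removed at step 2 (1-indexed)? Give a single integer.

Step 1: current leaves = {1,2,3,4,7}. Remove leaf 1 (neighbor: 5).
Step 2: current leaves = {2,3,4,5,7}. Remove leaf 2 (neighbor: 9).

Answer: 2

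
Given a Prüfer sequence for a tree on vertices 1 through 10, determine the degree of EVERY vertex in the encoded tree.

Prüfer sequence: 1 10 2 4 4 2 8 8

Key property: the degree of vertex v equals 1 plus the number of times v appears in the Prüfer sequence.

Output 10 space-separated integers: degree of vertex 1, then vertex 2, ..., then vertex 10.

Answer: 2 3 1 3 1 1 1 3 1 2

Derivation:
p_1 = 1: count[1] becomes 1
p_2 = 10: count[10] becomes 1
p_3 = 2: count[2] becomes 1
p_4 = 4: count[4] becomes 1
p_5 = 4: count[4] becomes 2
p_6 = 2: count[2] becomes 2
p_7 = 8: count[8] becomes 1
p_8 = 8: count[8] becomes 2
Degrees (1 + count): deg[1]=1+1=2, deg[2]=1+2=3, deg[3]=1+0=1, deg[4]=1+2=3, deg[5]=1+0=1, deg[6]=1+0=1, deg[7]=1+0=1, deg[8]=1+2=3, deg[9]=1+0=1, deg[10]=1+1=2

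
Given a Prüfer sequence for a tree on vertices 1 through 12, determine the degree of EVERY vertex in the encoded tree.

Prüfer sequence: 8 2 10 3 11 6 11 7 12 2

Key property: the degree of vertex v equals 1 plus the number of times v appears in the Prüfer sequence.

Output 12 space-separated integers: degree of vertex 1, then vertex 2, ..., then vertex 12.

p_1 = 8: count[8] becomes 1
p_2 = 2: count[2] becomes 1
p_3 = 10: count[10] becomes 1
p_4 = 3: count[3] becomes 1
p_5 = 11: count[11] becomes 1
p_6 = 6: count[6] becomes 1
p_7 = 11: count[11] becomes 2
p_8 = 7: count[7] becomes 1
p_9 = 12: count[12] becomes 1
p_10 = 2: count[2] becomes 2
Degrees (1 + count): deg[1]=1+0=1, deg[2]=1+2=3, deg[3]=1+1=2, deg[4]=1+0=1, deg[5]=1+0=1, deg[6]=1+1=2, deg[7]=1+1=2, deg[8]=1+1=2, deg[9]=1+0=1, deg[10]=1+1=2, deg[11]=1+2=3, deg[12]=1+1=2

Answer: 1 3 2 1 1 2 2 2 1 2 3 2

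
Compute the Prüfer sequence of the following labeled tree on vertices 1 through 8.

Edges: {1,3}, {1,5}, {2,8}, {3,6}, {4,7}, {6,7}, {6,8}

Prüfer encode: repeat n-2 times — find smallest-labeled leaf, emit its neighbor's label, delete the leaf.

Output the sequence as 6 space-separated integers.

Step 1: leaves = {2,4,5}. Remove smallest leaf 2, emit neighbor 8.
Step 2: leaves = {4,5,8}. Remove smallest leaf 4, emit neighbor 7.
Step 3: leaves = {5,7,8}. Remove smallest leaf 5, emit neighbor 1.
Step 4: leaves = {1,7,8}. Remove smallest leaf 1, emit neighbor 3.
Step 5: leaves = {3,7,8}. Remove smallest leaf 3, emit neighbor 6.
Step 6: leaves = {7,8}. Remove smallest leaf 7, emit neighbor 6.
Done: 2 vertices remain (6, 8). Sequence = [8 7 1 3 6 6]

Answer: 8 7 1 3 6 6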